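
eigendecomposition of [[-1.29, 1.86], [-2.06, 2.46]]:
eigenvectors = [[(-0.66+0.2j),(-0.66-0.2j)], [(-0.72+0j),(-0.72-0j)]]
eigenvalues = [(0.58+0.56j), (0.58-0.56j)]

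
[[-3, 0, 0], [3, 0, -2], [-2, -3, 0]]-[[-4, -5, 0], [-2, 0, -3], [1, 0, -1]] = [[1, 5, 0], [5, 0, 1], [-3, -3, 1]]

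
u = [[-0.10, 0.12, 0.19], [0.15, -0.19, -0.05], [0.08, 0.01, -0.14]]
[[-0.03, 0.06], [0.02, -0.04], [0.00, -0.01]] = u @[[-0.17, 0.29], [-0.21, 0.37], [-0.14, 0.25]]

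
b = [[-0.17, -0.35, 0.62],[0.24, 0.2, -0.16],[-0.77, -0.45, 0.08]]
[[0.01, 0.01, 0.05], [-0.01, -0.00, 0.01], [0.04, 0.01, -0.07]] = b @ [[-0.05, 0.0, 0.15],[-0.0, -0.01, -0.09],[0.01, 0.01, 0.07]]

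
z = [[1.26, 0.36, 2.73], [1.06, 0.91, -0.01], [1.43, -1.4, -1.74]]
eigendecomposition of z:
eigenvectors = [[-0.55+0.00j, 0.56+0.31j, 0.56-0.31j], [(0.15+0j), (0.76+0j), 0.76-0.00j], [(0.82+0j), (-0.06+0.14j), (-0.06-0.14j)]]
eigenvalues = [(-2.95+0j), (1.69+0.43j), (1.69-0.43j)]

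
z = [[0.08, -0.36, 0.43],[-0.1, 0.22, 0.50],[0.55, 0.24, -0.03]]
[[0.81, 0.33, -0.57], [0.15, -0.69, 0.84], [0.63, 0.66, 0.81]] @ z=[[-0.28, -0.36, 0.53],[0.54, -0.0, -0.31],[0.43, 0.11, 0.58]]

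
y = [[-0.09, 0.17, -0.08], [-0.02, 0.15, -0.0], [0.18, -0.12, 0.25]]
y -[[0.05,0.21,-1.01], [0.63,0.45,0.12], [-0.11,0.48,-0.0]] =[[-0.14, -0.04, 0.93],  [-0.65, -0.3, -0.12],  [0.29, -0.6, 0.25]]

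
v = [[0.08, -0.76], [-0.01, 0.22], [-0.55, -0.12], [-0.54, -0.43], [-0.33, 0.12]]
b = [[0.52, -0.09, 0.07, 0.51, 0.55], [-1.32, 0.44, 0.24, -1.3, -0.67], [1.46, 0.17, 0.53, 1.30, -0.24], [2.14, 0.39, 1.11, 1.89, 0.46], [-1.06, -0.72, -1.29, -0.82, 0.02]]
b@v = [[-0.45, -0.58], [0.68, 1.55], [-0.8, -1.72], [-1.62, -2.43], [1.07, 1.16]]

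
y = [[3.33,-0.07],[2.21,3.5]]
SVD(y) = [[-0.55, -0.83], [-0.83, 0.55]] @ diag([4.673624321856778, 2.5268826047422097]) @ [[-0.79, -0.62], [-0.62, 0.79]]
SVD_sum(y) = [[2.03, 1.59], [3.07, 2.40]] + [[1.3, -1.66], [-0.86, 1.1]]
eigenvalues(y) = [(3.42+0.38j), (3.42-0.38j)]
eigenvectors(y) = [[(0.04-0.17j), (0.04+0.17j)],[-0.98+0.00j, (-0.98-0j)]]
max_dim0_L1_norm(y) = 5.54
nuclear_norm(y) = 7.20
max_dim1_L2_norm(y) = 4.14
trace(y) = 6.83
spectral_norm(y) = 4.67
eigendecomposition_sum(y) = [[(1.67+0.57j), -0.04+0.31j],[(1.11-9.83j), (1.75-0.19j)]] + [[1.66-0.57j, (-0.04-0.31j)], [(1.11+9.83j), (1.75+0.19j)]]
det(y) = 11.81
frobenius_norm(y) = 5.31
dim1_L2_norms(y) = [3.33, 4.14]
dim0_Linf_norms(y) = [3.33, 3.5]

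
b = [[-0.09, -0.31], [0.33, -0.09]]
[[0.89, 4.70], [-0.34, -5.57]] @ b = [[1.47, -0.70], [-1.81, 0.61]]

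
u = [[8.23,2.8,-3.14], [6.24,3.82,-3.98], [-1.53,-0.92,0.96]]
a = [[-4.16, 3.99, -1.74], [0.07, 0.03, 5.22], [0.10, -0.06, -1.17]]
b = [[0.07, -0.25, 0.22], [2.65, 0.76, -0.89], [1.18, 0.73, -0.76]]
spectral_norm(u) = 12.51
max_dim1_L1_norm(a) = 9.89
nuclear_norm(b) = 3.82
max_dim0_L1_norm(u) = 16.0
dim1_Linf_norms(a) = [4.16, 5.22, 1.17]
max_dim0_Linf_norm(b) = 2.65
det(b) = -0.01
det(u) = -0.00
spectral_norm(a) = 6.52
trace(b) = 0.07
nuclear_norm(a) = 11.29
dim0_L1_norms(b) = [3.9, 1.74, 1.87]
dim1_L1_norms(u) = [14.17, 14.04, 3.41]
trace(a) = -5.30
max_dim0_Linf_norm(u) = 8.23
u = a @ b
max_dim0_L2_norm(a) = 5.63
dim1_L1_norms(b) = [0.54, 4.3, 2.67]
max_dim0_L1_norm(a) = 8.13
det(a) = 1.27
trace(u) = 13.01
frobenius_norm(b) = 3.32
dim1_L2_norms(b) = [0.34, 2.9, 1.58]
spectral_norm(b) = 3.27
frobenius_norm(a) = 8.06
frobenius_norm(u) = 12.61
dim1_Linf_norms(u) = [8.23, 6.24, 1.53]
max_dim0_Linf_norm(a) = 5.22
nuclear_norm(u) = 14.08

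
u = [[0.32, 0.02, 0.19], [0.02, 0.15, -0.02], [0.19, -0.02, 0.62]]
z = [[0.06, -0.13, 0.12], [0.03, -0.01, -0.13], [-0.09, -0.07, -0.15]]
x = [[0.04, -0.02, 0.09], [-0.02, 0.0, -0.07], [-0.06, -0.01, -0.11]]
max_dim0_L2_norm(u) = 0.65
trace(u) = 1.09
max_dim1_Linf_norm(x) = 0.11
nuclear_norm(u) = 1.09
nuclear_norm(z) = 0.47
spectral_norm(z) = 0.25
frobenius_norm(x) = 0.18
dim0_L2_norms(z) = [0.11, 0.15, 0.23]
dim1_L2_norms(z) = [0.19, 0.13, 0.19]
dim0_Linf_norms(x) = [0.06, 0.02, 0.11]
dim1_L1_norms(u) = [0.53, 0.19, 0.83]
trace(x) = -0.07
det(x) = -0.00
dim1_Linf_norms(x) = [0.09, 0.07, 0.11]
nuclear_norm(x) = 0.21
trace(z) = -0.10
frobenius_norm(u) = 0.76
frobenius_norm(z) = 0.30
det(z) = -0.00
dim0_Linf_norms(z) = [0.09, 0.13, 0.15]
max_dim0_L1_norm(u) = 0.83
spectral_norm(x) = 0.17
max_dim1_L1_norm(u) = 0.83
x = z @ u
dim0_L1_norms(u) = [0.53, 0.19, 0.83]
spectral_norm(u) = 0.71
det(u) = 0.02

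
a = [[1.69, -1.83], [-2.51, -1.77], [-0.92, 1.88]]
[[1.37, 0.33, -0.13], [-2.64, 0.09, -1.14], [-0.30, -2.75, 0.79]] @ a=[[1.61,-3.34], [-3.64,2.53], [5.67,6.9]]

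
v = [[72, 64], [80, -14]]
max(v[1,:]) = 80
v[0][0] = 72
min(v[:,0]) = 72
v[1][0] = 80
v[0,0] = 72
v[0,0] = 72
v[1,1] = -14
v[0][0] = 72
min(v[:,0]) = 72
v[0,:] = [72, 64]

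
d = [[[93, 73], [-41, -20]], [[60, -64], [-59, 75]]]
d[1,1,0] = -59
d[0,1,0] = -41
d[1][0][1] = -64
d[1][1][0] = -59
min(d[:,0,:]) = -64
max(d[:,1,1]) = 75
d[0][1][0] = -41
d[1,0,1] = -64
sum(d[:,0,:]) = 162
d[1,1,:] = [-59, 75]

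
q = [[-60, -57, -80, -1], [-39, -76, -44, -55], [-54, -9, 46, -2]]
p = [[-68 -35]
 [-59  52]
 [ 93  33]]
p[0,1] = -35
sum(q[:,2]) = -78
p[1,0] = -59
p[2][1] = 33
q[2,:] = [-54, -9, 46, -2]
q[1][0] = -39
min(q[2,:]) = -54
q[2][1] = -9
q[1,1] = -76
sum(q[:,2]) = -78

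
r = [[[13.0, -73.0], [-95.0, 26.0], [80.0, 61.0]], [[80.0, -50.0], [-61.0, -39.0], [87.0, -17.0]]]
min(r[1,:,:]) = -61.0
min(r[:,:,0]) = -95.0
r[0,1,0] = -95.0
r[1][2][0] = 87.0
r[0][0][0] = 13.0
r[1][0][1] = -50.0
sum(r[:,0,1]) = -123.0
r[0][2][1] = 61.0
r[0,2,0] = 80.0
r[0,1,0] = -95.0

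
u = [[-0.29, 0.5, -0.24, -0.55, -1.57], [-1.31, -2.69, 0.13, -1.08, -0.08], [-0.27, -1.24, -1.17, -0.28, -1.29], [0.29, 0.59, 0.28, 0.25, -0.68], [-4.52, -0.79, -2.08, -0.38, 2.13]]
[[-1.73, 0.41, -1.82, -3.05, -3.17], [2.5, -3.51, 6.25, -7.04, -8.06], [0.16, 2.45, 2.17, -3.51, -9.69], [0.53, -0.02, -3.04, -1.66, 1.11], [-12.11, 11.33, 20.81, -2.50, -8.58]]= u @ [[1.71,  -1.55,  -2.84,  3.30,  1.18], [-2.1,  0.84,  -1.1,  1.89,  2.55], [2.08,  -3.07,  -1.80,  -2.77,  2.89], [1.14,  2.68,  0.06,  -2.77,  -0.14], [-0.60,  -0.18,  1.59,  3.33,  2.22]]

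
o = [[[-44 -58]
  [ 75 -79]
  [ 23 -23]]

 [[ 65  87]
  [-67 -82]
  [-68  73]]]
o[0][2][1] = -23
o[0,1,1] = -79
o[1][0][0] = 65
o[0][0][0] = -44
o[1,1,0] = -67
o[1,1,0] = -67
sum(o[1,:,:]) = 8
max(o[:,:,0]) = 75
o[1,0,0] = 65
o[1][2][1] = 73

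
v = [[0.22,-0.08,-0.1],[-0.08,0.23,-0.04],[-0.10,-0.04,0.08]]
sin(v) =[[0.22,-0.08,-0.10], [-0.08,0.23,-0.04], [-0.10,-0.04,0.08]]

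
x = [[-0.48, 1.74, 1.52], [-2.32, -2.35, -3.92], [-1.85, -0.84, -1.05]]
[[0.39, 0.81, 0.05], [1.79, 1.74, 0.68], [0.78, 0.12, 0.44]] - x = [[0.87,  -0.93,  -1.47], [4.11,  4.09,  4.6], [2.63,  0.96,  1.49]]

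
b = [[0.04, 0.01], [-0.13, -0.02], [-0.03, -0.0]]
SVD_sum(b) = [[0.04, 0.01], [-0.13, -0.02], [-0.03, -0.0]] + [[-0.00,0.00], [-0.0,0.0], [-0.00,0.0]]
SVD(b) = [[-0.29, -0.63], [0.93, -0.02], [0.21, -0.77]] @ diag([0.14094240569039698, 0.005936183808100567]) @ [[-0.99, -0.15], [0.15, -0.99]]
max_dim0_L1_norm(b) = 0.2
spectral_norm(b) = 0.14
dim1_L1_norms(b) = [0.05, 0.15, 0.03]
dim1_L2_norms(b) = [0.04, 0.13, 0.03]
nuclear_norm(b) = 0.15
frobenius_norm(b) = 0.14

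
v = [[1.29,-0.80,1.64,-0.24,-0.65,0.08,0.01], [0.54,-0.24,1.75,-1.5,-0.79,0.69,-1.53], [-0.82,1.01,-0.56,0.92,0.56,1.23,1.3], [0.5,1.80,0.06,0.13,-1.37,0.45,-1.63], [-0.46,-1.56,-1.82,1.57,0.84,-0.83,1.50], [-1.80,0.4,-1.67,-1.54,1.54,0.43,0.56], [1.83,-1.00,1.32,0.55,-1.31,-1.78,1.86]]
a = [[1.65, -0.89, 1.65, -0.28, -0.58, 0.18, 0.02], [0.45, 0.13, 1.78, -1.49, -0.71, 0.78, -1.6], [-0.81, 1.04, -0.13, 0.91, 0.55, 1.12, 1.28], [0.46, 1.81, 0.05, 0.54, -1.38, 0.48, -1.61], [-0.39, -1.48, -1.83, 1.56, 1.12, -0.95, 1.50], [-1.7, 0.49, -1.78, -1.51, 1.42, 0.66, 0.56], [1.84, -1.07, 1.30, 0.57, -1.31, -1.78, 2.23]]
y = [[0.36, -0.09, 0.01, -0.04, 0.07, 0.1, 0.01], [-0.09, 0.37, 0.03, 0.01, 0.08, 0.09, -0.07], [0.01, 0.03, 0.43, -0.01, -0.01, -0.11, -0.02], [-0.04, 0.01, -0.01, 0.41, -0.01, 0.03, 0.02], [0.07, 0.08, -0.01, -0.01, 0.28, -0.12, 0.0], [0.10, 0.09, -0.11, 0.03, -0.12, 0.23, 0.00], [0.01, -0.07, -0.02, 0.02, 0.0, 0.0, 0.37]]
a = v + y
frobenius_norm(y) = 1.02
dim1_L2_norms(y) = [0.39, 0.41, 0.45, 0.41, 0.32, 0.31, 0.38]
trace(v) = 3.75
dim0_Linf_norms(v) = [1.83, 1.8, 1.82, 1.57, 1.54, 1.78, 1.86]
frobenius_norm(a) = 8.40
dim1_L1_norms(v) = [4.71, 7.04, 6.4, 5.94, 8.58, 7.94, 9.65]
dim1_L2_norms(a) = [2.59, 3.05, 2.4, 2.92, 3.54, 3.37, 4.05]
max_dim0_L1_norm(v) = 8.82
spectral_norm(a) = 5.49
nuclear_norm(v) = 17.20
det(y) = -0.00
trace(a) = 6.20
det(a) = -24.69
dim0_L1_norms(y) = [0.68, 0.74, 0.62, 0.53, 0.57, 0.68, 0.49]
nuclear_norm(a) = 17.71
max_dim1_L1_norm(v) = 9.65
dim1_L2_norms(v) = [2.34, 3.02, 2.52, 2.87, 3.47, 3.38, 3.84]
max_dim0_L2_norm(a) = 3.79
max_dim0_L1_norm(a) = 8.8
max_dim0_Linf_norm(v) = 1.86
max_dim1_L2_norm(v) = 3.84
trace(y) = 2.45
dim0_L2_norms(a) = [3.2, 2.96, 3.76, 2.91, 2.83, 2.58, 3.79]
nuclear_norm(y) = 2.46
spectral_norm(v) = 5.56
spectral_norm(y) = 0.51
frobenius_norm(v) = 8.21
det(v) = -25.47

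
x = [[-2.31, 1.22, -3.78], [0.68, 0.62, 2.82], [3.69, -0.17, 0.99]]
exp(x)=[[-0.1, 0.23, 0.27], [2.56, 3.34, 1.80], [0.52, 0.94, 0.07]]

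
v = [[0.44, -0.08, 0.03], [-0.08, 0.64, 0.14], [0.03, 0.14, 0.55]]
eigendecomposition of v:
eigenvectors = [[-0.74, -0.66, -0.16], [-0.47, 0.33, 0.82], [0.49, -0.68, 0.55]]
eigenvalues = [0.37, 0.51, 0.75]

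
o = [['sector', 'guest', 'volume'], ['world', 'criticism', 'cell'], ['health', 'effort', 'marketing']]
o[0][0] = 'sector'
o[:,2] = ['volume', 'cell', 'marketing']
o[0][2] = 'volume'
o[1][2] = 'cell'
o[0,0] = 'sector'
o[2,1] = 'effort'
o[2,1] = 'effort'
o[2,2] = 'marketing'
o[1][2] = 'cell'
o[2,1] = 'effort'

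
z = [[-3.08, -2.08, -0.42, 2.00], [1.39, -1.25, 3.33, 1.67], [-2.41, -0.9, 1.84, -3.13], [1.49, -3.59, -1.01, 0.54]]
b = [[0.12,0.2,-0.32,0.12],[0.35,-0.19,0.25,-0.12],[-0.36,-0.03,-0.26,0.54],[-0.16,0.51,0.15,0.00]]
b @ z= [[0.86, -0.64, -0.09, 1.64], [-2.12, -0.28, -0.20, -0.46], [2.5, -0.92, -0.97, 0.34], [0.84, -0.44, 2.04, 0.06]]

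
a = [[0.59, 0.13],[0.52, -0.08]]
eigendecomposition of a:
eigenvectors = [[0.82, -0.17], [0.57, 0.99]]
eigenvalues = [0.68, -0.17]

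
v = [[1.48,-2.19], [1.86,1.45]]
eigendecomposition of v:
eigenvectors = [[0.74+0.00j, (0.74-0j)], [0.01-0.68j, 0.01+0.68j]]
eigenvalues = [(1.46+2.02j), (1.46-2.02j)]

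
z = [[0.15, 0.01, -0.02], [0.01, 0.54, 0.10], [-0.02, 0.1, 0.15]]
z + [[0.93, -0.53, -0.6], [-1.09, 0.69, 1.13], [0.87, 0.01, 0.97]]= [[1.08, -0.52, -0.62],[-1.08, 1.23, 1.23],[0.85, 0.11, 1.12]]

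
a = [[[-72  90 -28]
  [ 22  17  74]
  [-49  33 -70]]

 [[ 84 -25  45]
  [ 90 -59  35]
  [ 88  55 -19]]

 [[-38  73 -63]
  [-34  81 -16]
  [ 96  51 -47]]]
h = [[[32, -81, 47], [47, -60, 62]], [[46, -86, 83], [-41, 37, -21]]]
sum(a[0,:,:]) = 17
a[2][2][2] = -47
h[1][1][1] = 37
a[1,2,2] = -19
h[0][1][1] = -60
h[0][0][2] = 47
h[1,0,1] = -86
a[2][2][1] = 51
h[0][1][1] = -60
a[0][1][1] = 17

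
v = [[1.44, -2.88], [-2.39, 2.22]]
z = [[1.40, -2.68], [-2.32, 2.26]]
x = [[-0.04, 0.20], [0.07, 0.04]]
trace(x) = 0.00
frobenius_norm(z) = 4.43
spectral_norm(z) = 4.38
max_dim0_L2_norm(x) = 0.2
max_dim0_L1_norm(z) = 4.94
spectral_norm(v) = 4.51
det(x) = -0.02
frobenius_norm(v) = 4.58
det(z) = -3.05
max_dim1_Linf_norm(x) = 0.2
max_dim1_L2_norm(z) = 3.24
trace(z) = 3.66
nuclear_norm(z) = 5.07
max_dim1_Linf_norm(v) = 2.88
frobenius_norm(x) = 0.22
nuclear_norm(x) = 0.28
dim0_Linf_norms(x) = [0.07, 0.2]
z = x + v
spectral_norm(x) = 0.21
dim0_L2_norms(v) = [2.79, 3.64]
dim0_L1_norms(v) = [3.83, 5.1]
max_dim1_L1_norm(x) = 0.24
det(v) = -3.69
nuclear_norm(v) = 5.33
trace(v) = 3.66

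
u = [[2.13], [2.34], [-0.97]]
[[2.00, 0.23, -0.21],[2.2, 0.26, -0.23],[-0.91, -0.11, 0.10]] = u@[[0.94,0.11,-0.10]]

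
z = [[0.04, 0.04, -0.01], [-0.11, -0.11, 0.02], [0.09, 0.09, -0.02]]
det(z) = -0.00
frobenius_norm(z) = 0.21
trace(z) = -0.09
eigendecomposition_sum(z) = [[0.04, 0.04, -0.01], [-0.11, -0.11, 0.02], [0.1, 0.1, -0.02]] + [[0.00, -0.00, -0.00], [-0.0, 0.00, 0.00], [-0.00, 0.00, 0.00]] + [[-0.0, -0.0, -0.00],  [0.00, 0.00, 0.00],  [-0.01, -0.01, -0.0]]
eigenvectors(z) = [[0.29,-0.71,0.50], [-0.73,0.71,-0.37], [0.62,0.00,0.78]]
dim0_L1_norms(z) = [0.24, 0.24, 0.05]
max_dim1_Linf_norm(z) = 0.11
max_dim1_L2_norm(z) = 0.16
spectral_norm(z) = 0.21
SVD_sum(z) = [[0.04, 0.04, -0.01], [-0.11, -0.11, 0.02], [0.09, 0.09, -0.02]] + [[-0.0,-0.00,-0.00],[-0.0,-0.0,-0.00],[-0.00,-0.00,-0.00]] + [[0.00,-0.00,0.0],[-0.0,0.00,-0.0],[-0.00,0.00,-0.0]]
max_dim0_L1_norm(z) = 0.24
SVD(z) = [[-0.27, -0.56, -0.78], [0.74, -0.64, 0.20], [-0.61, -0.53, 0.59]] @ diag([0.21092252496266312, 0.0034188394777677094, 6.960526657291504e-18]) @ [[-0.7, -0.7, 0.14], [0.10, 0.1, 0.99], [-0.71, 0.71, -0.00]]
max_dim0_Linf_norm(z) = 0.11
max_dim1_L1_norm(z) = 0.24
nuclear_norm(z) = 0.21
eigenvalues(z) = [-0.08, 0.0, -0.01]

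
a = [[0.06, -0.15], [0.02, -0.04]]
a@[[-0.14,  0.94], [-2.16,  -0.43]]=[[0.32,0.12],[0.08,0.04]]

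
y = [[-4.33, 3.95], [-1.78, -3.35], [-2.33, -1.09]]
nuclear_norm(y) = 10.39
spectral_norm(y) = 6.02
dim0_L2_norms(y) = [5.23, 5.29]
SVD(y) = [[-0.97, -0.09], [0.20, -0.83], [-0.14, -0.56]] @ diag([6.023861837946776, 4.367194586611464]) @ [[0.69, -0.72], [0.72, 0.69]]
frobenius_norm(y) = 7.44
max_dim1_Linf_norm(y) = 4.33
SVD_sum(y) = [[-4.05, 4.21], [0.82, -0.85], [-0.58, 0.60]] + [[-0.28,-0.26], [-2.6,-2.50], [-1.75,-1.69]]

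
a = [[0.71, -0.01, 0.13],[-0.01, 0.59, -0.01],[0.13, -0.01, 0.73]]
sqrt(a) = [[0.84, -0.01, 0.08], [-0.01, 0.77, -0.01], [0.08, -0.01, 0.85]]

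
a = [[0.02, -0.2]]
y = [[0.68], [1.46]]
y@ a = [[0.01, -0.14],  [0.03, -0.29]]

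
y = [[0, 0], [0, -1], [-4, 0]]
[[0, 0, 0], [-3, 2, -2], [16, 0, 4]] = y@[[-4, 0, -1], [3, -2, 2]]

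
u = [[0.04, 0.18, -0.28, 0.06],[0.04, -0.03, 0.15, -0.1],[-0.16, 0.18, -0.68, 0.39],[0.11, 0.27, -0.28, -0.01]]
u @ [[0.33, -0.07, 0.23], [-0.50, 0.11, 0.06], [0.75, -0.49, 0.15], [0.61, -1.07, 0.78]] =[[-0.25, 0.09, 0.02],[0.08, 0.03, -0.05],[-0.41, -0.05, 0.18],[-0.31, 0.17, -0.01]]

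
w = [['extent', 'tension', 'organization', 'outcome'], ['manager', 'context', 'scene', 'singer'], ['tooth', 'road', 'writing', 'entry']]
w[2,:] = ['tooth', 'road', 'writing', 'entry']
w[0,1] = 'tension'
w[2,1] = 'road'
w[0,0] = 'extent'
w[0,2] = 'organization'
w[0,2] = 'organization'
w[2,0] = 'tooth'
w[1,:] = ['manager', 'context', 'scene', 'singer']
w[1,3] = 'singer'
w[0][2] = 'organization'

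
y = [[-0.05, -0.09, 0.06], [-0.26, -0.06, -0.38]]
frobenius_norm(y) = 0.48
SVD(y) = [[-0.02, 1.0], [1.0, 0.02]] @ diag([0.46443092196045005, 0.11875992054125993]) @ [[-0.56, -0.12, -0.82], [-0.47, -0.77, 0.44]]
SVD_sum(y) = [[0.01, 0.0, 0.01],  [-0.26, -0.06, -0.38]] + [[-0.06, -0.09, 0.05], [-0.00, -0.0, 0.0]]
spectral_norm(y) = 0.46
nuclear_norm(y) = 0.58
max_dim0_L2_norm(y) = 0.38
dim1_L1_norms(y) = [0.2, 0.7]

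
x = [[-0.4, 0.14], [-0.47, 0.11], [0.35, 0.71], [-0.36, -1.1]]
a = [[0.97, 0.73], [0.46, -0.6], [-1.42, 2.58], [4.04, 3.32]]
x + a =[[0.57, 0.87],[-0.01, -0.49],[-1.07, 3.29],[3.68, 2.22]]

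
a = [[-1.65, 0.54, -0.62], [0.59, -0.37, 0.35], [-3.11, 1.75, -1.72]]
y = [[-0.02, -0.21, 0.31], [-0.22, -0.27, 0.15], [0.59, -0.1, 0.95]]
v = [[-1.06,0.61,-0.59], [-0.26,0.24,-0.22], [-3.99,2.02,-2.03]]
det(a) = -0.01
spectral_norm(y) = 1.16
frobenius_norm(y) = 1.24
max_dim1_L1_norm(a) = 6.58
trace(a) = -3.74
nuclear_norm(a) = 4.78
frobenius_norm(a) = 4.44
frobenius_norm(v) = 5.11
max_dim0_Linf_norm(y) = 0.95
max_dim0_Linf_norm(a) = 3.11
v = y @ a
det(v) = 0.00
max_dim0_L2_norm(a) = 3.57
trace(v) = -2.85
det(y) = -0.00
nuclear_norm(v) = 5.25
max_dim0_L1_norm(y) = 1.41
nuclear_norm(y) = 1.61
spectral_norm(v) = 5.11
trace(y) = 0.66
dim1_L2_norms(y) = [0.37, 0.38, 1.12]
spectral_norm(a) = 4.42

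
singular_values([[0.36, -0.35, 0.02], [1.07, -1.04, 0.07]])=[1.58, 0.0]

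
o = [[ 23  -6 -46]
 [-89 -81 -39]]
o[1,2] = -39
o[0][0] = 23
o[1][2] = -39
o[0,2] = -46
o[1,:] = [-89, -81, -39]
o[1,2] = -39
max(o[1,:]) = -39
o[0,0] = 23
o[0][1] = -6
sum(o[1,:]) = -209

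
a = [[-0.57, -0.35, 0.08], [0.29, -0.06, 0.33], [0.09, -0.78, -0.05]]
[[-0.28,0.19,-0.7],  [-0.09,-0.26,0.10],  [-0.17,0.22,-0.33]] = a@[[0.26, -0.26, 0.84],[0.27, -0.27, 0.54],[-0.44, -0.61, -0.35]]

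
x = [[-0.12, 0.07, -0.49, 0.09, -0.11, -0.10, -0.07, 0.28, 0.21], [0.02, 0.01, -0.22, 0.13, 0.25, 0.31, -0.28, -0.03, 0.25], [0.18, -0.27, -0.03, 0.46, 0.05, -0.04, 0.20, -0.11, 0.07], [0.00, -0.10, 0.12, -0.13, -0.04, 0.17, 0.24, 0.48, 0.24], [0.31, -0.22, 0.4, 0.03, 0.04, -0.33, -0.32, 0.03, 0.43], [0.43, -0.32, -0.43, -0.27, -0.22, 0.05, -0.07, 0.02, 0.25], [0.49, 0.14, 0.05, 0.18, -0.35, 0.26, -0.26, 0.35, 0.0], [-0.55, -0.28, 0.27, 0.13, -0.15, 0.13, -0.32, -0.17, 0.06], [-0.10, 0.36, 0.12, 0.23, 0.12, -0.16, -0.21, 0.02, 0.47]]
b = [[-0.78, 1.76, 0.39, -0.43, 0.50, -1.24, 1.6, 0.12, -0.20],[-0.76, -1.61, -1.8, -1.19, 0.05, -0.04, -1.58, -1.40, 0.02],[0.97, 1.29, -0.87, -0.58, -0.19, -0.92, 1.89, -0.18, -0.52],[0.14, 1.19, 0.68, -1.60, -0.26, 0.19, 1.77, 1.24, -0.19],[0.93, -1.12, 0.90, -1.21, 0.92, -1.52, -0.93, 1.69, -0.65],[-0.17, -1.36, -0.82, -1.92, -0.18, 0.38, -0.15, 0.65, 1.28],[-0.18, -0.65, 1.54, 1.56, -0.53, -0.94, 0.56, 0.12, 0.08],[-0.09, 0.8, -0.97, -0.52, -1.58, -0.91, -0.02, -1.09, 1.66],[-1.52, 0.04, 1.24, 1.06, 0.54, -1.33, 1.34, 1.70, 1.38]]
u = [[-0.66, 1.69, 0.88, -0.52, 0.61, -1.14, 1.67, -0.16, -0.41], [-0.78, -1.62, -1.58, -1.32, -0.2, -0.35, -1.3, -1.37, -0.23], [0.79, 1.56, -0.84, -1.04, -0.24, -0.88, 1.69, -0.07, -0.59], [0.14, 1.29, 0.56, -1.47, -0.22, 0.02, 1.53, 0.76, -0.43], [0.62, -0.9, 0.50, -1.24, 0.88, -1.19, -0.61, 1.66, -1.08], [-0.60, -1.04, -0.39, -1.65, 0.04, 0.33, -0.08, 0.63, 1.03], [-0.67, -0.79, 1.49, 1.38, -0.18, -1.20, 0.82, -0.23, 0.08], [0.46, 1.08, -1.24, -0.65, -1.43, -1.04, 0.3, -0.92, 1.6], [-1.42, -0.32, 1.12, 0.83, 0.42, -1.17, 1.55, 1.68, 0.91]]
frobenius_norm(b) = 9.39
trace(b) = -2.71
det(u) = -475.42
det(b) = -523.56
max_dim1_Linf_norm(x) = 0.55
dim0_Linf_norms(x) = [0.55, 0.36, 0.49, 0.46, 0.35, 0.33, 0.32, 0.48, 0.47]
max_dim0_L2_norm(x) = 0.94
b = u + x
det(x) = 0.01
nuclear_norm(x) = 6.14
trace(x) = -0.14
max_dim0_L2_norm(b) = 3.84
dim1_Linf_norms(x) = [0.49, 0.31, 0.46, 0.48, 0.43, 0.43, 0.49, 0.55, 0.47]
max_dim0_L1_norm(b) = 10.07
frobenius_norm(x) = 2.19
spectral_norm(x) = 1.10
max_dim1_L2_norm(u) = 3.41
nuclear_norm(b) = 24.07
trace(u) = -2.57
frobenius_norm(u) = 8.99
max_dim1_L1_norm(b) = 10.15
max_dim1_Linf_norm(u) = 1.69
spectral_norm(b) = 5.60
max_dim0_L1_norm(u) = 10.29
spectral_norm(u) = 5.21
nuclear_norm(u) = 23.02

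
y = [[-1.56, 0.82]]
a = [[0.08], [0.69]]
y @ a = [[0.44]]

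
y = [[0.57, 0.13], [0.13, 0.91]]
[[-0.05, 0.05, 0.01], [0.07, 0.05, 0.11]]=y@[[-0.11,0.07,-0.01], [0.09,0.04,0.12]]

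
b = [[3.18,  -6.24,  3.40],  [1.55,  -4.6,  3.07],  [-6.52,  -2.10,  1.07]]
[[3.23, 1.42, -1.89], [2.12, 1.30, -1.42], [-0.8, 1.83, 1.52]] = b @ [[0.25,  -0.18,  -0.28],[-0.45,  -0.21,  -0.08],[-0.11,  0.2,  -0.44]]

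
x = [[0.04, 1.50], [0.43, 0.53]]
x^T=[[0.04,0.43], [1.50,0.53]]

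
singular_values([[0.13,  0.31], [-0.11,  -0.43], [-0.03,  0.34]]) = [0.64, 0.12]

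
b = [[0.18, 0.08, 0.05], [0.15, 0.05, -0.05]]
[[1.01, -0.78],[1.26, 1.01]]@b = [[0.06, 0.04, 0.09], [0.38, 0.15, 0.01]]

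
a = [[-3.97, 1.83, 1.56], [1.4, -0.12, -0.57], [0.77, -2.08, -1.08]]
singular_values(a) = [5.22, 1.63, 0.21]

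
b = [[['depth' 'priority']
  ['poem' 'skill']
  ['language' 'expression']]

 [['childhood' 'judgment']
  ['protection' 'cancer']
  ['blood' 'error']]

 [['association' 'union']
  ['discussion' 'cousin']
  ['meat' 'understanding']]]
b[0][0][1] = 'priority'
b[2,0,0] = 'association'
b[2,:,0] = ['association', 'discussion', 'meat']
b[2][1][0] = 'discussion'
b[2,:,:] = [['association', 'union'], ['discussion', 'cousin'], ['meat', 'understanding']]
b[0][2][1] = 'expression'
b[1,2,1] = 'error'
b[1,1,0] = 'protection'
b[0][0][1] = 'priority'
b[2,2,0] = 'meat'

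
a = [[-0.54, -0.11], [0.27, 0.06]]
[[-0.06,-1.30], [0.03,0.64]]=a@[[0.12, 2.77], [-0.08, -1.82]]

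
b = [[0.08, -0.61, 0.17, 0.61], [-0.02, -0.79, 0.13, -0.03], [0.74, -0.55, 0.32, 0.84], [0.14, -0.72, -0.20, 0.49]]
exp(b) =[[1.19, -0.71, 0.08, 0.91], [0.03, 0.42, 0.11, 0.03], [0.98, -1.03, 1.26, 1.57], [0.08, -0.61, -0.33, 1.54]]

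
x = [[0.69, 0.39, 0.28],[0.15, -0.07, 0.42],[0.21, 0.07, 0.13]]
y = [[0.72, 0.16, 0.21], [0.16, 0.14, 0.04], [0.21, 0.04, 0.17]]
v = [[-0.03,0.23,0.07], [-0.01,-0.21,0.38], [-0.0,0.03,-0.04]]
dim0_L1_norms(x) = [1.05, 0.53, 0.83]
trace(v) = -0.28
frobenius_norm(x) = 0.99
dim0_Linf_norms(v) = [0.03, 0.23, 0.38]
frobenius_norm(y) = 0.84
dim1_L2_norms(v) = [0.24, 0.43, 0.05]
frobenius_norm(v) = 0.50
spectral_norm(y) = 0.83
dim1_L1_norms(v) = [0.33, 0.6, 0.07]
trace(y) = 1.03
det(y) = 0.01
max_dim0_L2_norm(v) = 0.39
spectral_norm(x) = 0.92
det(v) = -0.00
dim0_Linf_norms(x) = [0.69, 0.39, 0.42]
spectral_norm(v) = 0.44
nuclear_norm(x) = 1.31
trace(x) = 0.75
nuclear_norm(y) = 1.03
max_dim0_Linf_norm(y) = 0.72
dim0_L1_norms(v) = [0.04, 0.47, 0.49]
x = v + y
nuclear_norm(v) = 0.68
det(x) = 0.01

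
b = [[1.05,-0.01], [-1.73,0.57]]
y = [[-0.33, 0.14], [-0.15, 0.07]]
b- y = [[1.38, -0.15], [-1.58, 0.50]]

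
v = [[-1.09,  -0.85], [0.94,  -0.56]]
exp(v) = [[0.19, -0.33], [0.36, 0.39]]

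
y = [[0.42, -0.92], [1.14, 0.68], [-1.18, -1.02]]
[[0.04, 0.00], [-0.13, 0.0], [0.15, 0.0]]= y @ [[-0.07, -0.00], [-0.07, -0.00]]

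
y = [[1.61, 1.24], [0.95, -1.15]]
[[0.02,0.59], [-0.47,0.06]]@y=[[0.59,-0.65], [-0.70,-0.65]]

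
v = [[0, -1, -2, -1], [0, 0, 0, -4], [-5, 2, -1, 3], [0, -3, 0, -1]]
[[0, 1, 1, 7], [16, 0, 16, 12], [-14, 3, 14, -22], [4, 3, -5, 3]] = v @ [[0, -1, -4, 3], [0, -1, 3, 0], [2, 0, 0, -2], [-4, 0, -4, -3]]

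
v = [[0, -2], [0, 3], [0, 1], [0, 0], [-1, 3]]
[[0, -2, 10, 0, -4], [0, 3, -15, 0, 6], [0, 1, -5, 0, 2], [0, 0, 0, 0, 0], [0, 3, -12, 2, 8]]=v@[[0, 0, -3, -2, -2], [0, 1, -5, 0, 2]]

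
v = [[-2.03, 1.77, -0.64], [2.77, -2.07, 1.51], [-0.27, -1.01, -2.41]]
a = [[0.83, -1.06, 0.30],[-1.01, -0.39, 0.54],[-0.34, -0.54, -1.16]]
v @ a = [[-3.26,1.81,1.09], [3.88,-2.94,-2.04], [1.62,1.98,2.17]]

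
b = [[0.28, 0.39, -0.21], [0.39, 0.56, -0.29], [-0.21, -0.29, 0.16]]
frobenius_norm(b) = 0.99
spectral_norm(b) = 0.99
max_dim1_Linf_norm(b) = 0.56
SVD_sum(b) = [[0.28, 0.39, -0.21],[0.39, 0.56, -0.29],[-0.21, -0.29, 0.16]] + [[0.0, -0.00, -0.0], [-0.0, 0.00, 0.0], [-0.0, 0.0, 0.0]] + [[0.0, -0.0, 0.0], [-0.00, 0.0, -0.0], [0.0, -0.00, 0.0]]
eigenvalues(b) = [0.99, 0.0, 0.01]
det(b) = 0.00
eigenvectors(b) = [[-0.53, -0.73, -0.43], [-0.75, 0.17, 0.64], [0.40, -0.66, 0.64]]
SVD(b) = [[-0.53,  0.43,  0.73],[-0.75,  -0.64,  -0.17],[0.4,  -0.64,  0.66]] @ diag([0.9889888662712956, 0.010000000000000068, 0.001011133728704464]) @ [[-0.53, -0.75, 0.4], [0.43, -0.64, -0.64], [0.73, -0.17, 0.66]]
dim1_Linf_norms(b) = [0.39, 0.56, 0.29]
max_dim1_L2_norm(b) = 0.74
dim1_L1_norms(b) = [0.88, 1.24, 0.66]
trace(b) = 1.00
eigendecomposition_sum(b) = [[0.28, 0.39, -0.21], [0.39, 0.56, -0.29], [-0.21, -0.29, 0.16]] + [[0.0,-0.00,0.0], [-0.0,0.0,-0.00], [0.0,-0.0,0.0]] + [[0.0,  -0.00,  -0.0], [-0.0,  0.0,  0.0], [-0.0,  0.00,  0.0]]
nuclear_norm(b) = 1.00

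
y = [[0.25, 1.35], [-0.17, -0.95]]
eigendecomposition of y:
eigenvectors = [[0.98, -0.81], [-0.17, 0.58]]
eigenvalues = [0.01, -0.71]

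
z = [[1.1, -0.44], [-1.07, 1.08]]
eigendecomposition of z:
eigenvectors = [[0.55,0.53], [-0.84,0.85]]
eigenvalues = [1.78, 0.4]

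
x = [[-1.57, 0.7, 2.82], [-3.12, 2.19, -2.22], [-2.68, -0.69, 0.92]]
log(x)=[[0.61, 0.47, 1.63], [-1.83, 1.19, 0.55], [-1.62, 0.09, 1.54]]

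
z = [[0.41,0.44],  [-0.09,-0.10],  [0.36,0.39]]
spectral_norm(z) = 0.81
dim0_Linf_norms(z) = [0.41, 0.44]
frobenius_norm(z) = 0.81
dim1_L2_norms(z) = [0.6, 0.13, 0.53]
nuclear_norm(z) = 0.82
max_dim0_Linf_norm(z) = 0.44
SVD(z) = [[-0.74, -0.54], [0.17, -0.72], [-0.65, 0.43]] @ diag([0.8133218373433946, 0.0027547958844425027]) @ [[-0.68, -0.73], [-0.73, 0.68]]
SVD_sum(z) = [[0.41, 0.44], [-0.09, -0.10], [0.36, 0.39]] + [[0.0, -0.0],  [0.0, -0.00],  [-0.00, 0.00]]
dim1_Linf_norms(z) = [0.44, 0.1, 0.39]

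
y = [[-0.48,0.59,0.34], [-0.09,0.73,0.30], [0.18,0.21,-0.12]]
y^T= [[-0.48,-0.09,0.18], [0.59,0.73,0.21], [0.34,0.3,-0.12]]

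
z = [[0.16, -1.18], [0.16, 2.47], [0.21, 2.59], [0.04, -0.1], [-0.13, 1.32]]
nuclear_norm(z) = 4.30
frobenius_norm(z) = 4.01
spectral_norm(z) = 4.00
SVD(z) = [[0.29,0.66], [-0.62,0.23], [-0.65,0.38], [0.02,0.14], [-0.33,-0.58]] @ diag([3.99682669633423, 0.3049202510001717]) @ [[-0.04, -1.00],[1.00, -0.04]]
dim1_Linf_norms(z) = [1.18, 2.47, 2.59, 0.1, 1.32]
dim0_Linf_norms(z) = [0.21, 2.59]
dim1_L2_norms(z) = [1.19, 2.48, 2.6, 0.11, 1.33]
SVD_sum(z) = [[-0.04, -1.17], [0.09, 2.47], [0.09, 2.59], [-0.00, -0.10], [0.05, 1.31]] + [[0.20, -0.01], [0.07, -0.0], [0.12, -0.00], [0.04, -0.00], [-0.18, 0.01]]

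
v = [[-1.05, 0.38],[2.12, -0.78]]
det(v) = 0.013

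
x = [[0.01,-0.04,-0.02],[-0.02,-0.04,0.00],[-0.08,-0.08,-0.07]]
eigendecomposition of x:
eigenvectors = [[-0.85, 0.22, 0.04], [0.23, 0.08, -0.41], [0.48, 0.97, 0.91]]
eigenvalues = [0.03, -0.09, -0.04]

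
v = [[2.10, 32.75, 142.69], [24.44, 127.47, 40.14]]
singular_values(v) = [173.24, 99.41]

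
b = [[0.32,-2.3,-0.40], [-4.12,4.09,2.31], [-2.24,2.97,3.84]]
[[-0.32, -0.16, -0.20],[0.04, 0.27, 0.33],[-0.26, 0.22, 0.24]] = b @ [[0.08, 0.01, 0.01], [0.18, 0.07, 0.09], [-0.16, 0.01, 0.0]]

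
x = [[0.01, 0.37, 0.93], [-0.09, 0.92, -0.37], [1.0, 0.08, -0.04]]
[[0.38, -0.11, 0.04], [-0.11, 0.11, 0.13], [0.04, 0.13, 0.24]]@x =[[0.05,0.04,0.39], [0.12,0.07,-0.15], [0.23,0.15,-0.02]]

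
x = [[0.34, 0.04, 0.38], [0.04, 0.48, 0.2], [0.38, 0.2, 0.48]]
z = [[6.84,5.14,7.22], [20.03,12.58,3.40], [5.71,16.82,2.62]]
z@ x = [[5.27, 4.18, 7.09], [8.61, 7.52, 11.76], [3.61, 8.83, 6.79]]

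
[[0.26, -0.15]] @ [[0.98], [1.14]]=[[0.08]]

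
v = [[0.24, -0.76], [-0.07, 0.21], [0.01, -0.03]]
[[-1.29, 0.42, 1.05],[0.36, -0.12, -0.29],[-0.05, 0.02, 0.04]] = v @ [[-0.36, 0.12, 0.29], [1.58, -0.51, -1.29]]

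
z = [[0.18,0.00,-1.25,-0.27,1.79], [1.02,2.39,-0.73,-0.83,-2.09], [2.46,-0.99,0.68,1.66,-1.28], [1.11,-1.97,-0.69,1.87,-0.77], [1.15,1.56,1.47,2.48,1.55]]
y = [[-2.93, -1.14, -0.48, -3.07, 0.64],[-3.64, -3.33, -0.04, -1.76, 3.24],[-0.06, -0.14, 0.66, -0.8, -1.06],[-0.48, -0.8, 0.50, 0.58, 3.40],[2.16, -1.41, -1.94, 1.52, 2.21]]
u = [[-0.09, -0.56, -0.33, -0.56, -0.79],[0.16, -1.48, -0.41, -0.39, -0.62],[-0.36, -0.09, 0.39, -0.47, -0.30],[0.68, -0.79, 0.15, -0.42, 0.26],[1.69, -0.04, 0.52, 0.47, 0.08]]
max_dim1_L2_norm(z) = 3.8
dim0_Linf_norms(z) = [2.46, 2.39, 1.47, 2.48, 2.09]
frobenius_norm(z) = 7.30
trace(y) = -2.81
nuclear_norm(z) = 14.81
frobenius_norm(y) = 9.53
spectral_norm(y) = 7.54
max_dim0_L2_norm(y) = 5.34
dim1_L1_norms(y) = [8.26, 12.01, 2.72, 5.76, 9.24]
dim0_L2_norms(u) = [1.87, 1.77, 0.85, 1.04, 1.08]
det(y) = 63.51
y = u @ z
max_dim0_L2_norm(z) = 3.63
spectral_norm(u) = 2.13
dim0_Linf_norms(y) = [3.64, 3.33, 1.94, 3.07, 3.4]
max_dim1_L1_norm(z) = 8.21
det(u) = 0.59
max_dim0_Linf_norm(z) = 2.48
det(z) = 106.39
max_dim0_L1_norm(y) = 10.55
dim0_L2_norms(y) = [5.17, 3.88, 2.16, 3.98, 5.34]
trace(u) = -1.52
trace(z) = 6.67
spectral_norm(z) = 4.67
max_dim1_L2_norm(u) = 1.83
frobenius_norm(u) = 3.10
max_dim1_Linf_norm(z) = 2.48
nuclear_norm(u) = 5.81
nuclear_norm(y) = 16.73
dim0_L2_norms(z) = [3.11, 3.61, 2.28, 3.63, 3.49]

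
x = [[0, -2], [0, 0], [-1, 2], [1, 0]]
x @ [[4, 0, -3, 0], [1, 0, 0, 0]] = [[-2, 0, 0, 0], [0, 0, 0, 0], [-2, 0, 3, 0], [4, 0, -3, 0]]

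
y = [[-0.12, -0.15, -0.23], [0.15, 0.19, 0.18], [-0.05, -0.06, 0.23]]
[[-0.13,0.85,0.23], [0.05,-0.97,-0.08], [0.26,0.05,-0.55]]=y@[[1.52, -2.89, 1.96], [-1.88, -1.97, -0.08], [0.98, -0.91, -1.97]]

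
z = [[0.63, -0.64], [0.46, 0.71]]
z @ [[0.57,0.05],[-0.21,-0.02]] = [[0.49, 0.04], [0.11, 0.01]]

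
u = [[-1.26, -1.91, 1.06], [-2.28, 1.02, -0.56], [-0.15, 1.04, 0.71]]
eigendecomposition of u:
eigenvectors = [[0.85+0.00j, -0.15-0.25j, -0.15+0.25j], [0.52+0.00j, 0.52+0.42j, 0.52-0.42j], [(-0.12+0j), 0.69+0.00j, 0.69-0.00j]]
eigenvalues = [(-2.58+0j), (1.53+0.69j), (1.53-0.69j)]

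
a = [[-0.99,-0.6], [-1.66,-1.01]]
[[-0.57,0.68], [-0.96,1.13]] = a@[[0.26, -0.61], [0.52, -0.12]]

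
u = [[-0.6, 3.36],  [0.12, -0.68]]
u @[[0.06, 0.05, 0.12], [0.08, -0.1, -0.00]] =[[0.23, -0.37, -0.07], [-0.05, 0.07, 0.01]]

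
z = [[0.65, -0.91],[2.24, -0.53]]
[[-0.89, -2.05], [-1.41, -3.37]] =z @ [[-0.48, -1.17], [0.64, 1.42]]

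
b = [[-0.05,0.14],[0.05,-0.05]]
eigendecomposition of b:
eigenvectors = [[0.86, -0.86],[0.51, 0.51]]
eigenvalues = [0.03, -0.13]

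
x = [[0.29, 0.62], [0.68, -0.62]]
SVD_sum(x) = [[-0.2, 0.31],  [0.48, -0.75]] + [[0.49, 0.31], [0.20, 0.13]]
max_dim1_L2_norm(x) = 0.92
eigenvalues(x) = [0.63, -0.96]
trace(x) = -0.33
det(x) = -0.60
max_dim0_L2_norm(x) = 0.88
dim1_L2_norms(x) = [0.68, 0.92]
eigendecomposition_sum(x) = [[0.49,0.25],[0.27,0.13]] + [[-0.20, 0.37], [0.41, -0.75]]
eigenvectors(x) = [[0.88, -0.44],[0.48, 0.9]]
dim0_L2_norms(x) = [0.74, 0.88]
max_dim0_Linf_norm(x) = 0.68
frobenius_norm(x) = 1.15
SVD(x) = [[-0.38, 0.92], [0.92, 0.38]] @ diag([0.961131213335175, 0.6257210167102065]) @ [[0.54, -0.84], [0.84, 0.54]]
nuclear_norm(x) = 1.59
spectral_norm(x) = 0.96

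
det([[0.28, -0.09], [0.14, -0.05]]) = -0.001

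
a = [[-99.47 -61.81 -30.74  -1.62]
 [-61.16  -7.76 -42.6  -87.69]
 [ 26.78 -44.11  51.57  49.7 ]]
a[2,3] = 49.7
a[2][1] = -44.11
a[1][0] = -61.16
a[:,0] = [-99.47, -61.16, 26.78]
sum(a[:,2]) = -21.770000000000003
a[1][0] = -61.16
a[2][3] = 49.7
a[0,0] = -99.47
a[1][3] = -87.69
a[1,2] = -42.6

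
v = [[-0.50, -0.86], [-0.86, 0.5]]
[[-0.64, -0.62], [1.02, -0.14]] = v @ [[-0.56, 0.44], [1.07, 0.47]]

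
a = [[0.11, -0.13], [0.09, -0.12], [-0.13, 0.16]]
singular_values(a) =[0.31, 0.01]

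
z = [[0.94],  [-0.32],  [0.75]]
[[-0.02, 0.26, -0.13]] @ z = [[-0.2]]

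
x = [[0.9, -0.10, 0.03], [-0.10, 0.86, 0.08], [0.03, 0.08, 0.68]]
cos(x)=[[0.62, 0.08, -0.02], [0.08, 0.65, -0.05], [-0.02, -0.05, 0.77]]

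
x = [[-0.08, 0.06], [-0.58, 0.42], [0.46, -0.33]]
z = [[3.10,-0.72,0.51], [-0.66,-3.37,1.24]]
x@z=[[-0.29, -0.14, 0.03], [-2.08, -1.00, 0.22], [1.64, 0.78, -0.17]]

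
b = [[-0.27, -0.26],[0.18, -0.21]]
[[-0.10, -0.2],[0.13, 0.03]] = b @ [[0.52, 0.48], [-0.16, 0.28]]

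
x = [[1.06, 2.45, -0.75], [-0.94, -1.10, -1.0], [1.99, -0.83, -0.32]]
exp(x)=[[-0.46, 1.32, -1.34],[-1.08, -0.69, 0.23],[1.67, 1.6, -0.42]]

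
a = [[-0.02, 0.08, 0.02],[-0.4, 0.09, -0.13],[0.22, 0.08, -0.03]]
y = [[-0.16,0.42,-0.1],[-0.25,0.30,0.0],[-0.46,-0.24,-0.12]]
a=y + [[0.14, -0.34, 0.12], [-0.15, -0.21, -0.13], [0.68, 0.32, 0.09]]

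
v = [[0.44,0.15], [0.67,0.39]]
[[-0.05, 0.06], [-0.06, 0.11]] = v @ [[-0.14,0.09], [0.09,0.14]]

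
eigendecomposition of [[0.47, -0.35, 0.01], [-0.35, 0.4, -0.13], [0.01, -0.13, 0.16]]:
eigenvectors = [[-0.72, 0.48, 0.50],[0.68, 0.34, 0.65],[-0.15, -0.81, 0.57]]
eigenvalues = [0.8, 0.21, 0.02]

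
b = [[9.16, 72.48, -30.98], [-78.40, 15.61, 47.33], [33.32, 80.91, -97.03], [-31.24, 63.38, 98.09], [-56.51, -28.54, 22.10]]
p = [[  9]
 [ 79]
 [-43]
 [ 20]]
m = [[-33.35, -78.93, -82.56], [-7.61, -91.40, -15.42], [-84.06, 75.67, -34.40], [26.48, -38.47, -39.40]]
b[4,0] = -56.51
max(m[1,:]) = -7.61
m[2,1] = 75.67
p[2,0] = -43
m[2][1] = 75.67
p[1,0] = 79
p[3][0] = 20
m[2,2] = -34.4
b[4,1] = -28.54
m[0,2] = -82.56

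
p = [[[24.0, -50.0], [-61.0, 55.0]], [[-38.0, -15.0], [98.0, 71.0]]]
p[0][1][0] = -61.0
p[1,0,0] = -38.0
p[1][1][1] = 71.0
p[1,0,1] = -15.0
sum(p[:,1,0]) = 37.0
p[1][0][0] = -38.0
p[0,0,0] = 24.0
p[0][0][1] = -50.0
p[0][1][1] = 55.0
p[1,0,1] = -15.0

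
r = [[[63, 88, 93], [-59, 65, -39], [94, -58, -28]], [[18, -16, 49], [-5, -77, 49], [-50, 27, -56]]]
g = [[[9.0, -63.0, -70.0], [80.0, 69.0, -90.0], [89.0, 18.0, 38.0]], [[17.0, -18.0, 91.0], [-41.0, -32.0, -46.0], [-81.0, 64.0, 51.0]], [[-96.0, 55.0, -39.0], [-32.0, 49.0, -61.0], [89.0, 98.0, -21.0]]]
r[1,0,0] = 18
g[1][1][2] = -46.0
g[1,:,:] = [[17.0, -18.0, 91.0], [-41.0, -32.0, -46.0], [-81.0, 64.0, 51.0]]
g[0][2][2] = 38.0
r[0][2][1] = -58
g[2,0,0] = -96.0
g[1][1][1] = -32.0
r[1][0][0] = 18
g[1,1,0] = -41.0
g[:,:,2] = [[-70.0, -90.0, 38.0], [91.0, -46.0, 51.0], [-39.0, -61.0, -21.0]]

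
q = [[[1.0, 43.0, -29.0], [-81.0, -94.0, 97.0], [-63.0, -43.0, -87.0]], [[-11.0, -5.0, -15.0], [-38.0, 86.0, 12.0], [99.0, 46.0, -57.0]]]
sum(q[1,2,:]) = 88.0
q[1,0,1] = -5.0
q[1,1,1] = 86.0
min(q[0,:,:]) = -94.0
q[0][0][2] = -29.0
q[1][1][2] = 12.0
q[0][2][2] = -87.0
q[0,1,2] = 97.0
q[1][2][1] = 46.0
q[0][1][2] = 97.0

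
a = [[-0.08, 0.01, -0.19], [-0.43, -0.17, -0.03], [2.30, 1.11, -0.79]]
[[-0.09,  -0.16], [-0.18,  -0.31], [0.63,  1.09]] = a @ [[0.06,  0.1],[0.80,  1.40],[0.50,  0.88]]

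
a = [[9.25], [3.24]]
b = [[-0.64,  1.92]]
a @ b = [[-5.92, 17.76], [-2.07, 6.22]]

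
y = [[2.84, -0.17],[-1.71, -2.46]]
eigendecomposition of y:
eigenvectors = [[0.95, 0.03],[-0.30, 1.00]]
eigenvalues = [2.89, -2.51]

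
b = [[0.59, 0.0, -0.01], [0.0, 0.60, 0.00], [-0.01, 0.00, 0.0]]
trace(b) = 1.19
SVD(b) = [[0.00, -1.00, -0.02], [-1.0, 0.00, 0.0], [0.0, 0.02, -1.00]] @ diag([0.6, 0.5901694428629088, 0.00016944286290882925]) @ [[0.0, -1.00, 0.00], [-1.00, 0.0, 0.02], [0.02, 0.0, 1.0]]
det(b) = -0.00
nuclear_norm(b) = 1.19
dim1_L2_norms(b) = [0.59, 0.6, 0.01]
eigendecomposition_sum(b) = [[0.59, 0.0, -0.01], [0.00, 0.0, 0.0], [-0.01, 0.00, 0.00]] + [[-0.00, -0.00, -0.0], [-0.0, -0.00, -0.00], [-0.00, -0.0, -0.0]] + [[0.00, 0.00, 0.00], [0.00, 0.60, 0.00], [0.0, 0.0, 0.00]]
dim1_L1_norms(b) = [0.6, 0.6, 0.01]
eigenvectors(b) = [[1.00,0.02,0.0], [0.0,0.0,1.0], [-0.02,1.0,0.0]]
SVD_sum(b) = [[0.00, 0.00, 0.00], [0.0, 0.60, 0.00], [0.00, 0.0, 0.0]] + [[0.59, 0.00, -0.01],  [0.0, 0.0, 0.0],  [-0.01, 0.00, 0.00]] + [[-0.0, 0.0, -0.0], [0.00, 0.00, 0.0], [-0.00, 0.0, -0.00]]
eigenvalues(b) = [0.59, -0.0, 0.6]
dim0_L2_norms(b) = [0.59, 0.6, 0.01]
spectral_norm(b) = 0.60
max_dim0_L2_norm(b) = 0.6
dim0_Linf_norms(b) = [0.59, 0.6, 0.01]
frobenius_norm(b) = 0.84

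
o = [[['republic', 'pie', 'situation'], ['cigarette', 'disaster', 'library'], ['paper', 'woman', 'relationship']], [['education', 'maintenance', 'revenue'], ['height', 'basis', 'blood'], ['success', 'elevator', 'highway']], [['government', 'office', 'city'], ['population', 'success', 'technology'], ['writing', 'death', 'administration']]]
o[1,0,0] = 'education'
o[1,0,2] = 'revenue'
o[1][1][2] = 'blood'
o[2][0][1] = 'office'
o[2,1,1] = 'success'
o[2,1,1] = 'success'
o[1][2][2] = 'highway'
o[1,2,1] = 'elevator'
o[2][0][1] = 'office'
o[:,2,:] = [['paper', 'woman', 'relationship'], ['success', 'elevator', 'highway'], ['writing', 'death', 'administration']]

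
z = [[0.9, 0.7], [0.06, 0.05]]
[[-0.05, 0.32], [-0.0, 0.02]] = z @ [[0.02,-0.10], [-0.1,0.59]]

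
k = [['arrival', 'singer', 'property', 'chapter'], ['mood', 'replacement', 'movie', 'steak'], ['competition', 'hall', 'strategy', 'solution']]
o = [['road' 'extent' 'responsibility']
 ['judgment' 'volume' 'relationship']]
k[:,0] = ['arrival', 'mood', 'competition']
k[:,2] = ['property', 'movie', 'strategy']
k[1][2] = 'movie'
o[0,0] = 'road'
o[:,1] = ['extent', 'volume']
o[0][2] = 'responsibility'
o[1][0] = 'judgment'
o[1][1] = 'volume'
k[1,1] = 'replacement'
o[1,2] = 'relationship'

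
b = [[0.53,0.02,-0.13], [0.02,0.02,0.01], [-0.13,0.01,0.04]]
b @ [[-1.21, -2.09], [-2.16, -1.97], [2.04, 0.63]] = [[-0.95,  -1.23], [-0.05,  -0.07], [0.22,  0.28]]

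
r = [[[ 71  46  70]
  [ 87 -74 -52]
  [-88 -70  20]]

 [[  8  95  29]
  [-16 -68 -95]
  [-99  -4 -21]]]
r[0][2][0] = -88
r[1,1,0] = -16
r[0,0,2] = 70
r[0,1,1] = -74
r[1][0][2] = 29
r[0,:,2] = [70, -52, 20]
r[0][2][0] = -88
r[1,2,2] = -21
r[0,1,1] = -74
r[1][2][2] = -21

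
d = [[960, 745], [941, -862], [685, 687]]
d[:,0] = [960, 941, 685]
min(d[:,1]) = -862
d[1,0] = 941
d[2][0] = 685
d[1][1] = -862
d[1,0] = 941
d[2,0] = 685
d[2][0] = 685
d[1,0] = 941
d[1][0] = 941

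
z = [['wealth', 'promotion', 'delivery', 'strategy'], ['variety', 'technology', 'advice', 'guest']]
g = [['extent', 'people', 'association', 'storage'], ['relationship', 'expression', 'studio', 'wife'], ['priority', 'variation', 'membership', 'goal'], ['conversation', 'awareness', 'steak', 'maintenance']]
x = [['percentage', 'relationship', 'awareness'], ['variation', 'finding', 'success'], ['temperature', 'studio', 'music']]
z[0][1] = 'promotion'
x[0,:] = ['percentage', 'relationship', 'awareness']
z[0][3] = 'strategy'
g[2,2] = 'membership'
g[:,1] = ['people', 'expression', 'variation', 'awareness']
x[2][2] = 'music'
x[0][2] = 'awareness'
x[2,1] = 'studio'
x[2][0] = 'temperature'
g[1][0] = 'relationship'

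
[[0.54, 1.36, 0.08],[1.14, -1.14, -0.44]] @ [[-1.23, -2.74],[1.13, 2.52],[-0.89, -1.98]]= [[0.80, 1.79], [-2.30, -5.13]]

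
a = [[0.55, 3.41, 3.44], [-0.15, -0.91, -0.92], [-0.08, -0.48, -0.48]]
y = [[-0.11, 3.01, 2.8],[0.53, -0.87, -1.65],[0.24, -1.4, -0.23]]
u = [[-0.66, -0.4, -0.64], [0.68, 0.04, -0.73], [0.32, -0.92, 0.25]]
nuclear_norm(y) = 6.09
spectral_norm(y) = 4.64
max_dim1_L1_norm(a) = 7.4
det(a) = 0.00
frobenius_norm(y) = 4.77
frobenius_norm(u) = 1.74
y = u + a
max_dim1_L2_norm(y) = 4.11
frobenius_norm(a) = 5.09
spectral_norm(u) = 1.01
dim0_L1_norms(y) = [0.88, 5.28, 4.68]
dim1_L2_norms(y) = [4.11, 1.94, 1.44]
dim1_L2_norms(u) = [1.0, 1.0, 1.01]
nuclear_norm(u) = 3.01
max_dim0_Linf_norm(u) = 0.92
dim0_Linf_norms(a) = [0.55, 3.41, 3.44]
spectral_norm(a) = 5.09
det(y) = -2.09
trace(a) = -0.84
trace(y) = -1.21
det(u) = 1.01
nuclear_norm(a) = 5.10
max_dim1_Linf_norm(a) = 3.44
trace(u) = -0.37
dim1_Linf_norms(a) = [3.44, 0.92, 0.48]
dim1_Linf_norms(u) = [0.66, 0.73, 0.92]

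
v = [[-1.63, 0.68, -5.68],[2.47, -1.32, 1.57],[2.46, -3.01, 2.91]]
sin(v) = [[-14.63, 6.97, -23.56], [8.48, -11.03, 2.68], [8.19, -12.44, 2.59]]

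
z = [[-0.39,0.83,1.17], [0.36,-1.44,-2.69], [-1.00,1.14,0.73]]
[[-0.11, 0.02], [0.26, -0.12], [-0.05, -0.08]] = z@[[-0.12, -0.01], [-0.12, -0.16], [-0.05, 0.13]]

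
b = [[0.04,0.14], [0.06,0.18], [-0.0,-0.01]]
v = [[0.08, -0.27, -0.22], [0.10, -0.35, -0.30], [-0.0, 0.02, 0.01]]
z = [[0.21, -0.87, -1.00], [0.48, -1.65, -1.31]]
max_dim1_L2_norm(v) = 0.47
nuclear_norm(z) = 2.75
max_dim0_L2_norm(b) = 0.23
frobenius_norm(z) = 2.54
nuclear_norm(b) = 0.25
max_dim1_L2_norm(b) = 0.19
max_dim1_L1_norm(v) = 0.75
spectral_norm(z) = 2.53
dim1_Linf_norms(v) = [0.27, 0.35, 0.02]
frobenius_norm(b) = 0.24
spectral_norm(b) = 0.24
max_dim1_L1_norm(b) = 0.24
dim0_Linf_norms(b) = [0.06, 0.18]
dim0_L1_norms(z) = [0.69, 2.52, 2.31]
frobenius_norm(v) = 0.59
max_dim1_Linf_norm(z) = 1.65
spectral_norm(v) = 0.59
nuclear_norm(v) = 0.61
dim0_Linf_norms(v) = [0.1, 0.35, 0.3]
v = b @ z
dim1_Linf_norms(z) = [1.0, 1.65]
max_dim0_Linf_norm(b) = 0.18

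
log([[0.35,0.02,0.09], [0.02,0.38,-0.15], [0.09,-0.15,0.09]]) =[[-1.3,0.43,1.13], [0.43,-1.52,-1.70], [1.13,-1.70,-4.91]]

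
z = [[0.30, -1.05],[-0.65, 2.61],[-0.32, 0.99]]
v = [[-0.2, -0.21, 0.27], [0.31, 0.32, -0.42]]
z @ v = [[-0.39, -0.40, 0.52], [0.94, 0.97, -1.27], [0.37, 0.38, -0.5]]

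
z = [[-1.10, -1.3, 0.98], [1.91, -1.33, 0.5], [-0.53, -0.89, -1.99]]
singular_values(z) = [2.5, 2.12, 1.96]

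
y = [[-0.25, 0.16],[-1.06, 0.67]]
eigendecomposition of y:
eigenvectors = [[-0.53, -0.23],  [-0.85, -0.97]]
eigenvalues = [0.01, 0.41]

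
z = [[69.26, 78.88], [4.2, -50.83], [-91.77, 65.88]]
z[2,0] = -91.77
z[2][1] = 65.88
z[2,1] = 65.88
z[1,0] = 4.2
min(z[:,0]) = -91.77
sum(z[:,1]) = 93.92999999999999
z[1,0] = 4.2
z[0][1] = 78.88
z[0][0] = 69.26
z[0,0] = 69.26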